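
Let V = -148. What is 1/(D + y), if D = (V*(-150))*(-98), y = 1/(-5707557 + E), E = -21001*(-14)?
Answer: -5413543/11777704150801 ≈ -4.5964e-7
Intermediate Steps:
E = 294014
y = -1/5413543 (y = 1/(-5707557 + 294014) = 1/(-5413543) = -1/5413543 ≈ -1.8472e-7)
D = -2175600 (D = -148*(-150)*(-98) = 22200*(-98) = -2175600)
1/(D + y) = 1/(-2175600 - 1/5413543) = 1/(-11777704150801/5413543) = -5413543/11777704150801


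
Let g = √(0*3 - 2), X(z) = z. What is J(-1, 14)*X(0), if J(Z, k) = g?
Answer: 0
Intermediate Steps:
g = I*√2 (g = √(0 - 2) = √(-2) = I*√2 ≈ 1.4142*I)
J(Z, k) = I*√2
J(-1, 14)*X(0) = (I*√2)*0 = 0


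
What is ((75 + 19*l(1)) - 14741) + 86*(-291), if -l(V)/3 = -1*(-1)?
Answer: -39749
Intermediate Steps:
l(V) = -3 (l(V) = -(-3)*(-1) = -3*1 = -3)
((75 + 19*l(1)) - 14741) + 86*(-291) = ((75 + 19*(-3)) - 14741) + 86*(-291) = ((75 - 57) - 14741) - 25026 = (18 - 14741) - 25026 = -14723 - 25026 = -39749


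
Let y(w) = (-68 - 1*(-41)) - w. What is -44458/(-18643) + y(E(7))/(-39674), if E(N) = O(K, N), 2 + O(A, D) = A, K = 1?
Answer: 882155705/369821191 ≈ 2.3854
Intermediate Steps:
O(A, D) = -2 + A
E(N) = -1 (E(N) = -2 + 1 = -1)
y(w) = -27 - w (y(w) = (-68 + 41) - w = -27 - w)
-44458/(-18643) + y(E(7))/(-39674) = -44458/(-18643) + (-27 - 1*(-1))/(-39674) = -44458*(-1/18643) + (-27 + 1)*(-1/39674) = 44458/18643 - 26*(-1/39674) = 44458/18643 + 13/19837 = 882155705/369821191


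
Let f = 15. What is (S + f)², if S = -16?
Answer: 1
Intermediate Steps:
(S + f)² = (-16 + 15)² = (-1)² = 1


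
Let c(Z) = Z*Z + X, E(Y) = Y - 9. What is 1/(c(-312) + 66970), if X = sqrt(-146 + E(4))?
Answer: 164314/26999090747 - I*sqrt(151)/26999090747 ≈ 6.0859e-6 - 4.5513e-10*I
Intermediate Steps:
E(Y) = -9 + Y
X = I*sqrt(151) (X = sqrt(-146 + (-9 + 4)) = sqrt(-146 - 5) = sqrt(-151) = I*sqrt(151) ≈ 12.288*I)
c(Z) = Z**2 + I*sqrt(151) (c(Z) = Z*Z + I*sqrt(151) = Z**2 + I*sqrt(151))
1/(c(-312) + 66970) = 1/(((-312)**2 + I*sqrt(151)) + 66970) = 1/((97344 + I*sqrt(151)) + 66970) = 1/(164314 + I*sqrt(151))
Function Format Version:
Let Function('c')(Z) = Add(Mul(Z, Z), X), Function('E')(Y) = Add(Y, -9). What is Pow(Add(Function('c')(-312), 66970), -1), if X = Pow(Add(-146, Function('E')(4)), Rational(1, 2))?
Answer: Add(Rational(164314, 26999090747), Mul(Rational(-1, 26999090747), I, Pow(151, Rational(1, 2)))) ≈ Add(6.0859e-6, Mul(-4.5513e-10, I))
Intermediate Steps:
Function('E')(Y) = Add(-9, Y)
X = Mul(I, Pow(151, Rational(1, 2))) (X = Pow(Add(-146, Add(-9, 4)), Rational(1, 2)) = Pow(Add(-146, -5), Rational(1, 2)) = Pow(-151, Rational(1, 2)) = Mul(I, Pow(151, Rational(1, 2))) ≈ Mul(12.288, I))
Function('c')(Z) = Add(Pow(Z, 2), Mul(I, Pow(151, Rational(1, 2)))) (Function('c')(Z) = Add(Mul(Z, Z), Mul(I, Pow(151, Rational(1, 2)))) = Add(Pow(Z, 2), Mul(I, Pow(151, Rational(1, 2)))))
Pow(Add(Function('c')(-312), 66970), -1) = Pow(Add(Add(Pow(-312, 2), Mul(I, Pow(151, Rational(1, 2)))), 66970), -1) = Pow(Add(Add(97344, Mul(I, Pow(151, Rational(1, 2)))), 66970), -1) = Pow(Add(164314, Mul(I, Pow(151, Rational(1, 2)))), -1)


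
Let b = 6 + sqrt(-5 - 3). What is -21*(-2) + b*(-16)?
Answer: -54 - 32*I*sqrt(2) ≈ -54.0 - 45.255*I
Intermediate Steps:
b = 6 + 2*I*sqrt(2) (b = 6 + sqrt(-8) = 6 + 2*I*sqrt(2) ≈ 6.0 + 2.8284*I)
-21*(-2) + b*(-16) = -21*(-2) + (6 + 2*I*sqrt(2))*(-16) = 42 + (-96 - 32*I*sqrt(2)) = -54 - 32*I*sqrt(2)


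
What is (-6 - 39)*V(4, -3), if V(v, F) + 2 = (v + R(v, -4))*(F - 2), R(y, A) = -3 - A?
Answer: 1215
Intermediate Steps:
V(v, F) = -2 + (1 + v)*(-2 + F) (V(v, F) = -2 + (v + (-3 - 1*(-4)))*(F - 2) = -2 + (v + (-3 + 4))*(-2 + F) = -2 + (v + 1)*(-2 + F) = -2 + (1 + v)*(-2 + F))
(-6 - 39)*V(4, -3) = (-6 - 39)*(-4 - 3 - 2*4 - 3*4) = -45*(-4 - 3 - 8 - 12) = -45*(-27) = 1215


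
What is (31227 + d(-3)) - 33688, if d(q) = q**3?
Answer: -2488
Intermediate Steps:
(31227 + d(-3)) - 33688 = (31227 + (-3)**3) - 33688 = (31227 - 27) - 33688 = 31200 - 33688 = -2488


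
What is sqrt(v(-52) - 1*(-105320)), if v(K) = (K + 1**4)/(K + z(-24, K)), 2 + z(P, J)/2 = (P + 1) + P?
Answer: 3*sqrt(1170226)/10 ≈ 324.53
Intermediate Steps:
z(P, J) = -2 + 4*P (z(P, J) = -4 + 2*((P + 1) + P) = -4 + 2*((1 + P) + P) = -4 + 2*(1 + 2*P) = -4 + (2 + 4*P) = -2 + 4*P)
v(K) = (1 + K)/(-98 + K) (v(K) = (K + 1**4)/(K + (-2 + 4*(-24))) = (K + 1)/(K + (-2 - 96)) = (1 + K)/(K - 98) = (1 + K)/(-98 + K))
sqrt(v(-52) - 1*(-105320)) = sqrt((1 - 52)/(-98 - 52) - 1*(-105320)) = sqrt(-51/(-150) + 105320) = sqrt(-1/150*(-51) + 105320) = sqrt(17/50 + 105320) = sqrt(5266017/50) = 3*sqrt(1170226)/10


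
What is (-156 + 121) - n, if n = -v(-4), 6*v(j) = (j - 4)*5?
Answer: -125/3 ≈ -41.667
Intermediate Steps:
v(j) = -10/3 + 5*j/6 (v(j) = ((j - 4)*5)/6 = ((-4 + j)*5)/6 = (-20 + 5*j)/6 = -10/3 + 5*j/6)
n = 20/3 (n = -(-10/3 + (5/6)*(-4)) = -(-10/3 - 10/3) = -1*(-20/3) = 20/3 ≈ 6.6667)
(-156 + 121) - n = (-156 + 121) - 1*20/3 = -35 - 20/3 = -125/3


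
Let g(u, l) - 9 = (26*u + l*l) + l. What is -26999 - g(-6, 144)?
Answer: -47732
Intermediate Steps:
g(u, l) = 9 + l + l² + 26*u (g(u, l) = 9 + ((26*u + l*l) + l) = 9 + ((26*u + l²) + l) = 9 + ((l² + 26*u) + l) = 9 + (l + l² + 26*u) = 9 + l + l² + 26*u)
-26999 - g(-6, 144) = -26999 - (9 + 144 + 144² + 26*(-6)) = -26999 - (9 + 144 + 20736 - 156) = -26999 - 1*20733 = -26999 - 20733 = -47732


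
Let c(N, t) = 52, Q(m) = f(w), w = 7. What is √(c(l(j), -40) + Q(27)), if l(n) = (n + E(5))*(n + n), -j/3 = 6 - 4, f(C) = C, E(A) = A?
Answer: √59 ≈ 7.6811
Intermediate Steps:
Q(m) = 7
j = -6 (j = -3*(6 - 4) = -3*2 = -6)
l(n) = 2*n*(5 + n) (l(n) = (n + 5)*(n + n) = (5 + n)*(2*n) = 2*n*(5 + n))
√(c(l(j), -40) + Q(27)) = √(52 + 7) = √59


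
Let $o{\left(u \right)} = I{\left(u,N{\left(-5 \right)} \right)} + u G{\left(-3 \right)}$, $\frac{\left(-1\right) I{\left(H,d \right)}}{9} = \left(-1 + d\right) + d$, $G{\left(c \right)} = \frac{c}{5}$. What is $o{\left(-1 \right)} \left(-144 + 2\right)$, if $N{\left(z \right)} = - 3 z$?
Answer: $\frac{184884}{5} \approx 36977.0$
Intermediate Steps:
$G{\left(c \right)} = \frac{c}{5}$ ($G{\left(c \right)} = c \frac{1}{5} = \frac{c}{5}$)
$I{\left(H,d \right)} = 9 - 18 d$ ($I{\left(H,d \right)} = - 9 \left(\left(-1 + d\right) + d\right) = - 9 \left(-1 + 2 d\right) = 9 - 18 d$)
$o{\left(u \right)} = -261 - \frac{3 u}{5}$ ($o{\left(u \right)} = \left(9 - 18 \left(\left(-3\right) \left(-5\right)\right)\right) + u \frac{1}{5} \left(-3\right) = \left(9 - 270\right) + u \left(- \frac{3}{5}\right) = \left(9 - 270\right) - \frac{3 u}{5} = -261 - \frac{3 u}{5}$)
$o{\left(-1 \right)} \left(-144 + 2\right) = \left(-261 - - \frac{3}{5}\right) \left(-144 + 2\right) = \left(-261 + \frac{3}{5}\right) \left(-142\right) = \left(- \frac{1302}{5}\right) \left(-142\right) = \frac{184884}{5}$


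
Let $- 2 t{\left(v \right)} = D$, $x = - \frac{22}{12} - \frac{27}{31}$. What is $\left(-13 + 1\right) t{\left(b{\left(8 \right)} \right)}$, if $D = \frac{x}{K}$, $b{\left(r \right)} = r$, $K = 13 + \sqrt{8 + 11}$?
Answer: $- \frac{6539}{4650} + \frac{503 \sqrt{19}}{4650} \approx -0.93473$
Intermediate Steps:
$K = 13 + \sqrt{19} \approx 17.359$
$x = - \frac{503}{186}$ ($x = \left(-22\right) \frac{1}{12} - \frac{27}{31} = - \frac{11}{6} - \frac{27}{31} = - \frac{503}{186} \approx -2.7043$)
$D = - \frac{503}{186 \left(13 + \sqrt{19}\right)} \approx -0.15579$
$t{\left(v \right)} = \frac{6539}{55800} - \frac{503 \sqrt{19}}{55800}$ ($t{\left(v \right)} = - \frac{- \frac{6539}{27900} + \frac{503 \sqrt{19}}{27900}}{2} = \frac{6539}{55800} - \frac{503 \sqrt{19}}{55800}$)
$\left(-13 + 1\right) t{\left(b{\left(8 \right)} \right)} = \left(-13 + 1\right) \left(\frac{6539}{55800} - \frac{503 \sqrt{19}}{55800}\right) = - 12 \left(\frac{6539}{55800} - \frac{503 \sqrt{19}}{55800}\right) = - \frac{6539}{4650} + \frac{503 \sqrt{19}}{4650}$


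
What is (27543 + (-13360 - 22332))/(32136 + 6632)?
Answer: -8149/38768 ≈ -0.21020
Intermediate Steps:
(27543 + (-13360 - 22332))/(32136 + 6632) = (27543 - 35692)/38768 = -8149*1/38768 = -8149/38768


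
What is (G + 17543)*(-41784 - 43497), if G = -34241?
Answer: 1424022138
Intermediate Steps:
(G + 17543)*(-41784 - 43497) = (-34241 + 17543)*(-41784 - 43497) = -16698*(-85281) = 1424022138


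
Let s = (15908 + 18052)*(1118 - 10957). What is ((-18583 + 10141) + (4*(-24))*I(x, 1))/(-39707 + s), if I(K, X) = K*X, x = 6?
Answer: 9018/334172147 ≈ 2.6986e-5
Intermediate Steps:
s = -334132440 (s = 33960*(-9839) = -334132440)
((-18583 + 10141) + (4*(-24))*I(x, 1))/(-39707 + s) = ((-18583 + 10141) + (4*(-24))*(6*1))/(-39707 - 334132440) = (-8442 - 96*6)/(-334172147) = (-8442 - 576)*(-1/334172147) = -9018*(-1/334172147) = 9018/334172147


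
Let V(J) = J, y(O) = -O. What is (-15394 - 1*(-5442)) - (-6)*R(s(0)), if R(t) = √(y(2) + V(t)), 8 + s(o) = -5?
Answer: -9952 + 6*I*√15 ≈ -9952.0 + 23.238*I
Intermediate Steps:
s(o) = -13 (s(o) = -8 - 5 = -13)
R(t) = √(-2 + t) (R(t) = √(-1*2 + t) = √(-2 + t))
(-15394 - 1*(-5442)) - (-6)*R(s(0)) = (-15394 - 1*(-5442)) - (-6)*√(-2 - 13) = (-15394 + 5442) - (-6)*√(-15) = -9952 - (-6)*I*√15 = -9952 + 6*I*√15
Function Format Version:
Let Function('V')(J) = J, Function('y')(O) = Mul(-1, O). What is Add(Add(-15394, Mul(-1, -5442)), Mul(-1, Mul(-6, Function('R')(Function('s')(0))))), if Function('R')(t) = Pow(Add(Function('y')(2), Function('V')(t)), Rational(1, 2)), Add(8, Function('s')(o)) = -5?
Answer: Add(-9952, Mul(6, I, Pow(15, Rational(1, 2)))) ≈ Add(-9952.0, Mul(23.238, I))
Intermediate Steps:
Function('s')(o) = -13 (Function('s')(o) = Add(-8, -5) = -13)
Function('R')(t) = Pow(Add(-2, t), Rational(1, 2)) (Function('R')(t) = Pow(Add(Mul(-1, 2), t), Rational(1, 2)) = Pow(Add(-2, t), Rational(1, 2)))
Add(Add(-15394, Mul(-1, -5442)), Mul(-1, Mul(-6, Function('R')(Function('s')(0))))) = Add(Add(-15394, Mul(-1, -5442)), Mul(-1, Mul(-6, Pow(Add(-2, -13), Rational(1, 2))))) = Add(Add(-15394, 5442), Mul(-1, Mul(-6, Pow(-15, Rational(1, 2))))) = Add(-9952, Mul(-1, Mul(-6, Mul(I, Pow(15, Rational(1, 2)))))) = Add(-9952, Mul(-1, Mul(-6, I, Pow(15, Rational(1, 2))))) = Add(-9952, Mul(6, I, Pow(15, Rational(1, 2))))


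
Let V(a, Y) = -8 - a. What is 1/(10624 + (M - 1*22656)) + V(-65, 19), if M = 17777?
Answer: 327466/5745 ≈ 57.000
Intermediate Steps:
1/(10624 + (M - 1*22656)) + V(-65, 19) = 1/(10624 + (17777 - 1*22656)) + (-8 - 1*(-65)) = 1/(10624 + (17777 - 22656)) + (-8 + 65) = 1/(10624 - 4879) + 57 = 1/5745 + 57 = 327466/5745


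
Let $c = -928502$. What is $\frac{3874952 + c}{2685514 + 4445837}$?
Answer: $\frac{982150}{2377117} \approx 0.41317$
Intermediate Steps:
$\frac{3874952 + c}{2685514 + 4445837} = \frac{3874952 - 928502}{2685514 + 4445837} = \frac{2946450}{7131351} = 2946450 \cdot \frac{1}{7131351} = \frac{982150}{2377117}$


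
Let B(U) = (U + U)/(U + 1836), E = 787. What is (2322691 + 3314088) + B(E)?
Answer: 14785272891/2623 ≈ 5.6368e+6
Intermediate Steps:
B(U) = 2*U/(1836 + U) (B(U) = (2*U)/(1836 + U) = 2*U/(1836 + U))
(2322691 + 3314088) + B(E) = (2322691 + 3314088) + 2*787/(1836 + 787) = 5636779 + 2*787/2623 = 5636779 + 2*787*(1/2623) = 5636779 + 1574/2623 = 14785272891/2623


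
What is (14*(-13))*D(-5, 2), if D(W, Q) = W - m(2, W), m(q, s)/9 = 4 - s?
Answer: 15652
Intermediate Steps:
m(q, s) = 36 - 9*s (m(q, s) = 9*(4 - s) = 36 - 9*s)
D(W, Q) = -36 + 10*W (D(W, Q) = W - (36 - 9*W) = W + (-36 + 9*W) = -36 + 10*W)
(14*(-13))*D(-5, 2) = (14*(-13))*(-36 + 10*(-5)) = -182*(-36 - 50) = -182*(-86) = 15652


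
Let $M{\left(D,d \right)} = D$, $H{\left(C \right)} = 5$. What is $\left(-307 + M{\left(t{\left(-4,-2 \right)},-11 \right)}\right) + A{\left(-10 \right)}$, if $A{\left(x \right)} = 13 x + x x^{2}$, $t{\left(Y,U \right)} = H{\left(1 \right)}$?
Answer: $-1432$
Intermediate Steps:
$t{\left(Y,U \right)} = 5$
$A{\left(x \right)} = x^{3} + 13 x$ ($A{\left(x \right)} = 13 x + x^{3} = x^{3} + 13 x$)
$\left(-307 + M{\left(t{\left(-4,-2 \right)},-11 \right)}\right) + A{\left(-10 \right)} = \left(-307 + 5\right) - 10 \left(13 + \left(-10\right)^{2}\right) = -302 - 10 \left(13 + 100\right) = -302 - 1130 = -1432$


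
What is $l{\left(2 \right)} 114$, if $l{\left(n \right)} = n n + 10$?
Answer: $1596$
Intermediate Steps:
$l{\left(n \right)} = 10 + n^{2}$ ($l{\left(n \right)} = n^{2} + 10 = 10 + n^{2}$)
$l{\left(2 \right)} 114 = \left(10 + 2^{2}\right) 114 = \left(10 + 4\right) 114 = 14 \cdot 114 = 1596$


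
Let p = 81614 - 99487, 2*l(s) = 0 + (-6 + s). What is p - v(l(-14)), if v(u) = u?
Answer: -17863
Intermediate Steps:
l(s) = -3 + s/2 (l(s) = (0 + (-6 + s))/2 = (-6 + s)/2 = -3 + s/2)
p = -17873
p - v(l(-14)) = -17873 - (-3 + (1/2)*(-14)) = -17873 - (-3 - 7) = -17873 - 1*(-10) = -17873 + 10 = -17863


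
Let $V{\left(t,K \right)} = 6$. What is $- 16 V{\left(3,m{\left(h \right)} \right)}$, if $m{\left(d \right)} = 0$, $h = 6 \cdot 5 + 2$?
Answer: $-96$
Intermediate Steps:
$h = 32$ ($h = 30 + 2 = 32$)
$- 16 V{\left(3,m{\left(h \right)} \right)} = \left(-16\right) 6 = -96$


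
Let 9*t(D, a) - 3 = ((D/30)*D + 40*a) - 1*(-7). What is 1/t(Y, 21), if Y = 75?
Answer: 18/2075 ≈ 0.0086747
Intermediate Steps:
t(D, a) = 10/9 + D²/270 + 40*a/9 (t(D, a) = ⅓ + (((D/30)*D + 40*a) - 1*(-7))/9 = ⅓ + (((D*(1/30))*D + 40*a) + 7)/9 = ⅓ + (((D/30)*D + 40*a) + 7)/9 = ⅓ + ((D²/30 + 40*a) + 7)/9 = ⅓ + ((40*a + D²/30) + 7)/9 = ⅓ + (7 + 40*a + D²/30)/9 = ⅓ + (7/9 + D²/270 + 40*a/9) = 10/9 + D²/270 + 40*a/9)
1/t(Y, 21) = 1/(10/9 + (1/270)*75² + (40/9)*21) = 1/(10/9 + (1/270)*5625 + 280/3) = 1/(10/9 + 125/6 + 280/3) = 1/(2075/18) = 18/2075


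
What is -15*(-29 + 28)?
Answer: 15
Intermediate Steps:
-15*(-29 + 28) = -15*(-1) = 15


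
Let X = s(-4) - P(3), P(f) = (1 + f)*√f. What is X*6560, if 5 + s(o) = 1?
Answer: -26240 - 26240*√3 ≈ -71689.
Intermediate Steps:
s(o) = -4 (s(o) = -5 + 1 = -4)
P(f) = √f*(1 + f)
X = -4 - 4*√3 (X = -4 - √3*(1 + 3) = -4 - √3*4 = -4 - 4*√3 ≈ -10.928)
X*6560 = (-4 - 4*√3)*6560 = -26240 - 26240*√3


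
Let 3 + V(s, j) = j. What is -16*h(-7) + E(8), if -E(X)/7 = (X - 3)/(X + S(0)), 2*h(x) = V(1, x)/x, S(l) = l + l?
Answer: -885/56 ≈ -15.804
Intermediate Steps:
V(s, j) = -3 + j
S(l) = 2*l
h(x) = (-3 + x)/(2*x) (h(x) = ((-3 + x)/x)/2 = (-3 + x)/(2*x))
E(X) = -7*(-3 + X)/X (E(X) = -7*(X - 3)/(X + 2*0) = -7*(-3 + X)/(X + 0) = -7*(-3 + X)/X)
-16*h(-7) + E(8) = -8*(-3 - 7)/(-7) + (-7 + 21/8) = -8*(-1)*(-10)/7 + (-7 + 21*(1/8)) = -16*5/7 + (-7 + 21/8) = -80/7 - 35/8 = -885/56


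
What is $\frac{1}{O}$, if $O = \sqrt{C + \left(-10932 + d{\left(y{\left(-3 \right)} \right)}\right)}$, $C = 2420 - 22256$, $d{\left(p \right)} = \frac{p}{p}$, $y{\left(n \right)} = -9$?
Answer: $- \frac{i \sqrt{30767}}{30767} \approx - 0.0057011 i$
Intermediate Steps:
$d{\left(p \right)} = 1$
$C = -19836$ ($C = 2420 - 22256 = -19836$)
$O = i \sqrt{30767}$ ($O = \sqrt{-19836 + \left(-10932 + 1\right)} = \sqrt{-19836 - 10931} = \sqrt{-30767} = i \sqrt{30767} \approx 175.41 i$)
$\frac{1}{O} = \frac{1}{i \sqrt{30767}} = - \frac{i \sqrt{30767}}{30767}$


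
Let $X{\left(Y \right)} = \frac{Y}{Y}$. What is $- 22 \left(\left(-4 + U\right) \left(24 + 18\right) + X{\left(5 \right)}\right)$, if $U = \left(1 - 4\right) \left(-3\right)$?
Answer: $-4642$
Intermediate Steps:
$U = 9$ ($U = \left(-3\right) \left(-3\right) = 9$)
$X{\left(Y \right)} = 1$
$- 22 \left(\left(-4 + U\right) \left(24 + 18\right) + X{\left(5 \right)}\right) = - 22 \left(\left(-4 + 9\right) \left(24 + 18\right) + 1\right) = - 22 \left(5 \cdot 42 + 1\right) = - 22 \left(210 + 1\right) = \left(-22\right) 211 = -4642$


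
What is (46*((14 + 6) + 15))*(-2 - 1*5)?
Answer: -11270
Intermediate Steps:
(46*((14 + 6) + 15))*(-2 - 1*5) = (46*(20 + 15))*(-2 - 5) = (46*35)*(-7) = 1610*(-7) = -11270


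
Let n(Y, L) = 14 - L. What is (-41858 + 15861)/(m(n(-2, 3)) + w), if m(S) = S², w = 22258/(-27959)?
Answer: -726850123/3360781 ≈ -216.27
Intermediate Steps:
w = -22258/27959 (w = 22258*(-1/27959) = -22258/27959 ≈ -0.79609)
(-41858 + 15861)/(m(n(-2, 3)) + w) = (-41858 + 15861)/((14 - 1*3)² - 22258/27959) = -25997/((14 - 3)² - 22258/27959) = -25997/(11² - 22258/27959) = -25997/(121 - 22258/27959) = -25997/3360781/27959 = -25997*27959/3360781 = -726850123/3360781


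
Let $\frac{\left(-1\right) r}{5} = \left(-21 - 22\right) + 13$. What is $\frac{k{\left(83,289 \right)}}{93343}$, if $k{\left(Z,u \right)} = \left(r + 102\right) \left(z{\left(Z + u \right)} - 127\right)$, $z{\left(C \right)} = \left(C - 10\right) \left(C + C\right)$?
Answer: $\frac{67838652}{93343} \approx 726.77$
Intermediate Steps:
$z{\left(C \right)} = 2 C \left(-10 + C\right)$ ($z{\left(C \right)} = \left(-10 + C\right) 2 C = 2 C \left(-10 + C\right)$)
$r = 150$ ($r = - 5 \left(\left(-21 - 22\right) + 13\right) = - 5 \left(-43 + 13\right) = \left(-5\right) \left(-30\right) = 150$)
$k{\left(Z,u \right)} = -32004 + 504 \left(Z + u\right) \left(-10 + Z + u\right)$ ($k{\left(Z,u \right)} = \left(150 + 102\right) \left(2 \left(Z + u\right) \left(-10 + \left(Z + u\right)\right) - 127\right) = 252 \left(2 \left(Z + u\right) \left(-10 + Z + u\right) - 127\right) = 252 \left(-127 + 2 \left(Z + u\right) \left(-10 + Z + u\right)\right) = -32004 + 504 \left(Z + u\right) \left(-10 + Z + u\right)$)
$\frac{k{\left(83,289 \right)}}{93343} = \frac{-32004 + 504 \left(83 + 289\right) \left(-10 + 83 + 289\right)}{93343} = \left(-32004 + 504 \cdot 372 \cdot 362\right) \frac{1}{93343} = \left(-32004 + 67870656\right) \frac{1}{93343} = 67838652 \cdot \frac{1}{93343} = \frac{67838652}{93343}$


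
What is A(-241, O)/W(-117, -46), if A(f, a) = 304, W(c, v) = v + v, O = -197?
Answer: -76/23 ≈ -3.3043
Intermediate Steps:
W(c, v) = 2*v
A(-241, O)/W(-117, -46) = 304/((2*(-46))) = 304/(-92) = 304*(-1/92) = -76/23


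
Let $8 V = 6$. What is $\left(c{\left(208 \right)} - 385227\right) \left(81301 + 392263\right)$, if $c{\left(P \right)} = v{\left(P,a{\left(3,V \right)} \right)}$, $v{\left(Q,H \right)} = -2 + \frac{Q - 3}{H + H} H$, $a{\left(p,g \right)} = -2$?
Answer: $-182382045846$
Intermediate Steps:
$V = \frac{3}{4}$ ($V = \frac{1}{8} \cdot 6 = \frac{3}{4} \approx 0.75$)
$v{\left(Q,H \right)} = - \frac{7}{2} + \frac{Q}{2}$ ($v{\left(Q,H \right)} = -2 + \frac{-3 + Q}{2 H} H = -2 + \left(- \frac{3}{2} + \frac{Q}{2}\right) = - \frac{7}{2} + \frac{Q}{2}$)
$c{\left(P \right)} = - \frac{7}{2} + \frac{P}{2}$
$\left(c{\left(208 \right)} - 385227\right) \left(81301 + 392263\right) = \left(\left(- \frac{7}{2} + \frac{1}{2} \cdot 208\right) - 385227\right) \left(81301 + 392263\right) = \left(\left(- \frac{7}{2} + 104\right) - 385227\right) 473564 = \left(\frac{201}{2} - 385227\right) 473564 = \left(- \frac{770253}{2}\right) 473564 = -182382045846$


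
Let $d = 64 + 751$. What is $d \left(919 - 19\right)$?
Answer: $733500$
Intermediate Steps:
$d = 815$
$d \left(919 - 19\right) = 815 \left(919 - 19\right) = 815 \cdot 900 = 733500$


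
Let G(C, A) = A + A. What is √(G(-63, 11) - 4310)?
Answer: 8*I*√67 ≈ 65.483*I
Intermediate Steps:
G(C, A) = 2*A
√(G(-63, 11) - 4310) = √(2*11 - 4310) = √(22 - 4310) = √(-4288) = 8*I*√67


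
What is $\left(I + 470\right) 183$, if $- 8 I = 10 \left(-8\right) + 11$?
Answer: $\frac{700707}{8} \approx 87588.0$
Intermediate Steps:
$I = \frac{69}{8}$ ($I = - \frac{10 \left(-8\right) + 11}{8} = - \frac{-80 + 11}{8} = \left(- \frac{1}{8}\right) \left(-69\right) = \frac{69}{8} \approx 8.625$)
$\left(I + 470\right) 183 = \left(\frac{69}{8} + 470\right) 183 = \frac{3829}{8} \cdot 183 = \frac{700707}{8}$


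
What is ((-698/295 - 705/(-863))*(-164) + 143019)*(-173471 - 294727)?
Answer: -17077603306231098/254585 ≈ -6.7080e+10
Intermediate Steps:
((-698/295 - 705/(-863))*(-164) + 143019)*(-173471 - 294727) = ((-698*1/295 - 705*(-1/863))*(-164) + 143019)*(-468198) = ((-698/295 + 705/863)*(-164) + 143019)*(-468198) = (-394399/254585*(-164) + 143019)*(-468198) = (64681436/254585 + 143019)*(-468198) = (36475173551/254585)*(-468198) = -17077603306231098/254585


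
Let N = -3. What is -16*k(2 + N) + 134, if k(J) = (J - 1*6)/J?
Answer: 22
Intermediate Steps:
k(J) = (-6 + J)/J (k(J) = (J - 6)/J = (-6 + J)/J)
-16*k(2 + N) + 134 = -16*(-6 + (2 - 3))/(2 - 3) + 134 = -16*(-6 - 1)/(-1) + 134 = -(-16)*(-7) + 134 = -16*7 + 134 = -112 + 134 = 22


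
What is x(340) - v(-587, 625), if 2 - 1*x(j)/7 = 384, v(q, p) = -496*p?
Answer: 307326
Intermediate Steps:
x(j) = -2674 (x(j) = 14 - 7*384 = 14 - 2688 = -2674)
x(340) - v(-587, 625) = -2674 - (-496)*625 = -2674 - 1*(-310000) = -2674 + 310000 = 307326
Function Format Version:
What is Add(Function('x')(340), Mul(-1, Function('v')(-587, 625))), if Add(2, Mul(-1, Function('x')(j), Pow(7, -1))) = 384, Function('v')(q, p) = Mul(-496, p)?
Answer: 307326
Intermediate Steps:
Function('x')(j) = -2674 (Function('x')(j) = Add(14, Mul(-7, 384)) = Add(14, -2688) = -2674)
Add(Function('x')(340), Mul(-1, Function('v')(-587, 625))) = Add(-2674, Mul(-1, Mul(-496, 625))) = Add(-2674, Mul(-1, -310000)) = Add(-2674, 310000) = 307326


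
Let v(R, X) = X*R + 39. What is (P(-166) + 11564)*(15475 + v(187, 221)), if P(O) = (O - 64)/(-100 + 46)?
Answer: 5917962821/9 ≈ 6.5755e+8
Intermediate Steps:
v(R, X) = 39 + R*X (v(R, X) = R*X + 39 = 39 + R*X)
P(O) = 32/27 - O/54 (P(O) = (-64 + O)/(-54) = (-64 + O)*(-1/54) = 32/27 - O/54)
(P(-166) + 11564)*(15475 + v(187, 221)) = ((32/27 - 1/54*(-166)) + 11564)*(15475 + (39 + 187*221)) = ((32/27 + 83/27) + 11564)*(15475 + (39 + 41327)) = (115/27 + 11564)*(15475 + 41366) = (312343/27)*56841 = 5917962821/9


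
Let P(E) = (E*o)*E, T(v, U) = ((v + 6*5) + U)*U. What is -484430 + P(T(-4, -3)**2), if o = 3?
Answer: 67516933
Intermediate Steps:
T(v, U) = U*(30 + U + v) (T(v, U) = ((v + 30) + U)*U = ((30 + v) + U)*U = (30 + U + v)*U = U*(30 + U + v))
P(E) = 3*E**2 (P(E) = (E*3)*E = (3*E)*E = 3*E**2)
-484430 + P(T(-4, -3)**2) = -484430 + 3*((-3*(30 - 3 - 4))**2)**2 = -484430 + 3*((-3*23)**2)**2 = -484430 + 3*((-69)**2)**2 = -484430 + 3*4761**2 = -484430 + 3*22667121 = -484430 + 68001363 = 67516933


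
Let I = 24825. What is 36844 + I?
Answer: 61669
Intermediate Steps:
36844 + I = 36844 + 24825 = 61669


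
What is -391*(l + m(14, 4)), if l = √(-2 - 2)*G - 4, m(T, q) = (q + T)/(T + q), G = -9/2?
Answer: 1173 + 3519*I ≈ 1173.0 + 3519.0*I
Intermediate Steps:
G = -9/2 (G = -9*½ = -9/2 ≈ -4.5000)
m(T, q) = 1 (m(T, q) = (T + q)/(T + q) = 1)
l = -4 - 9*I (l = √(-2 - 2)*(-9/2) - 4 = √(-4)*(-9/2) - 4 = (2*I)*(-9/2) - 4 = -9*I - 4 = -4 - 9*I ≈ -4.0 - 9.0*I)
-391*(l + m(14, 4)) = -391*((-4 - 9*I) + 1) = -391*(-3 - 9*I) = 1173 + 3519*I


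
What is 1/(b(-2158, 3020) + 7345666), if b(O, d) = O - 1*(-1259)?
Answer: 1/7344767 ≈ 1.3615e-7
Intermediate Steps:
b(O, d) = 1259 + O (b(O, d) = O + 1259 = 1259 + O)
1/(b(-2158, 3020) + 7345666) = 1/((1259 - 2158) + 7345666) = 1/(-899 + 7345666) = 1/7344767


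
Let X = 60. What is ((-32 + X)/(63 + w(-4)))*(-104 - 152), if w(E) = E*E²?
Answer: 7168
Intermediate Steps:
w(E) = E³
((-32 + X)/(63 + w(-4)))*(-104 - 152) = ((-32 + 60)/(63 + (-4)³))*(-104 - 152) = (28/(63 - 64))*(-256) = (28/(-1))*(-256) = (28*(-1))*(-256) = -28*(-256) = 7168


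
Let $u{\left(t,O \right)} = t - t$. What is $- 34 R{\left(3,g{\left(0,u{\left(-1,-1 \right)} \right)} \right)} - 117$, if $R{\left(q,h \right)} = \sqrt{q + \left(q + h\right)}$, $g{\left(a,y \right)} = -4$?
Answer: $-117 - 34 \sqrt{2} \approx -165.08$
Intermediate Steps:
$u{\left(t,O \right)} = 0$
$R{\left(q,h \right)} = \sqrt{h + 2 q}$ ($R{\left(q,h \right)} = \sqrt{q + \left(h + q\right)} = \sqrt{h + 2 q}$)
$- 34 R{\left(3,g{\left(0,u{\left(-1,-1 \right)} \right)} \right)} - 117 = - 34 \sqrt{-4 + 2 \cdot 3} - 117 = - 34 \sqrt{-4 + 6} - 117 = - 34 \sqrt{2} - 117 = -117 - 34 \sqrt{2}$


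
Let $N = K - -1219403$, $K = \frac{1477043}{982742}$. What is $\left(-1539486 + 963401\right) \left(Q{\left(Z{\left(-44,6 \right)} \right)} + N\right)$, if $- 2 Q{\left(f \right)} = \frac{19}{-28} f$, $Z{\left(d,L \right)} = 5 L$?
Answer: $- \frac{9665081925627120585}{13758388} \approx -7.0249 \cdot 10^{11}$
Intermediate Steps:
$K = \frac{1477043}{982742}$ ($K = 1477043 \cdot \frac{1}{982742} = \frac{1477043}{982742} \approx 1.503$)
$Q{\left(f \right)} = \frac{19 f}{56}$ ($Q{\left(f \right)} = - \frac{\frac{19}{-28} f}{2} = - \frac{19 \left(- \frac{1}{28}\right) f}{2} = - \frac{\left(- \frac{19}{28}\right) f}{2} = \frac{19 f}{56}$)
$N = \frac{1198360020069}{982742}$ ($N = \frac{1477043}{982742} - -1219403 = \frac{1477043}{982742} + 1219403 = \frac{1198360020069}{982742} \approx 1.2194 \cdot 10^{6}$)
$\left(-1539486 + 963401\right) \left(Q{\left(Z{\left(-44,6 \right)} \right)} + N\right) = \left(-1539486 + 963401\right) \left(\frac{19 \cdot 5 \cdot 6}{56} + \frac{1198360020069}{982742}\right) = - 576085 \left(\frac{19}{56} \cdot 30 + \frac{1198360020069}{982742}\right) = - 576085 \left(\frac{285}{28} + \frac{1198360020069}{982742}\right) = \left(-576085\right) \frac{16777180321701}{13758388} = - \frac{9665081925627120585}{13758388}$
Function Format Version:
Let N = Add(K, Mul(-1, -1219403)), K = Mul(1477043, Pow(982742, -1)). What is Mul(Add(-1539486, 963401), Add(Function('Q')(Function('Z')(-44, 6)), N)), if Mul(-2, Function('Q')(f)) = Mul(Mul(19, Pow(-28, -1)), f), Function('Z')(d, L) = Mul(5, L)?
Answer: Rational(-9665081925627120585, 13758388) ≈ -7.0249e+11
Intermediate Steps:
K = Rational(1477043, 982742) (K = Mul(1477043, Rational(1, 982742)) = Rational(1477043, 982742) ≈ 1.5030)
Function('Q')(f) = Mul(Rational(19, 56), f) (Function('Q')(f) = Mul(Rational(-1, 2), Mul(Mul(19, Pow(-28, -1)), f)) = Mul(Rational(-1, 2), Mul(Mul(19, Rational(-1, 28)), f)) = Mul(Rational(-1, 2), Mul(Rational(-19, 28), f)) = Mul(Rational(19, 56), f))
N = Rational(1198360020069, 982742) (N = Add(Rational(1477043, 982742), Mul(-1, -1219403)) = Add(Rational(1477043, 982742), 1219403) = Rational(1198360020069, 982742) ≈ 1.2194e+6)
Mul(Add(-1539486, 963401), Add(Function('Q')(Function('Z')(-44, 6)), N)) = Mul(Add(-1539486, 963401), Add(Mul(Rational(19, 56), Mul(5, 6)), Rational(1198360020069, 982742))) = Mul(-576085, Add(Mul(Rational(19, 56), 30), Rational(1198360020069, 982742))) = Mul(-576085, Add(Rational(285, 28), Rational(1198360020069, 982742))) = Mul(-576085, Rational(16777180321701, 13758388)) = Rational(-9665081925627120585, 13758388)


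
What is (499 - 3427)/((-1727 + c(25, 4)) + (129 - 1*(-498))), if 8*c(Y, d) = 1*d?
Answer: 1952/733 ≈ 2.6630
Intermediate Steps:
c(Y, d) = d/8 (c(Y, d) = (1*d)/8 = d/8)
(499 - 3427)/((-1727 + c(25, 4)) + (129 - 1*(-498))) = (499 - 3427)/((-1727 + (1/8)*4) + (129 - 1*(-498))) = -2928/((-1727 + 1/2) + (129 + 498)) = -2928/(-3453/2 + 627) = -2928/(-2199/2) = -2928*(-2/2199) = 1952/733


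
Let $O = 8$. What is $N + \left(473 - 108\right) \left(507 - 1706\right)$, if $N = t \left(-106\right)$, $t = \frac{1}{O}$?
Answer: $- \frac{1750593}{4} \approx -4.3765 \cdot 10^{5}$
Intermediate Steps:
$t = \frac{1}{8} \approx 0.125$
$N = - \frac{53}{4}$ ($N = \frac{1}{8} \left(-106\right) = - \frac{53}{4} \approx -13.25$)
$N + \left(473 - 108\right) \left(507 - 1706\right) = - \frac{53}{4} + \left(473 - 108\right) \left(507 - 1706\right) = - \frac{53}{4} + 365 \left(-1199\right) = - \frac{53}{4} - 437635 = - \frac{1750593}{4}$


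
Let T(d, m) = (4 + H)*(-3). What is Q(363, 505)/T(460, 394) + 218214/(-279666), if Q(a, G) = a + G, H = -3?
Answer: -4507495/15537 ≈ -290.11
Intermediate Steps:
Q(a, G) = G + a
T(d, m) = -3 (T(d, m) = (4 - 3)*(-3) = 1*(-3) = -3)
Q(363, 505)/T(460, 394) + 218214/(-279666) = (505 + 363)/(-3) + 218214/(-279666) = 868*(-⅓) + 218214*(-1/279666) = -868/3 - 4041/5179 = -4507495/15537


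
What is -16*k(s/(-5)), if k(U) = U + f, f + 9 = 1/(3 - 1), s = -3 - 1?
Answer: 616/5 ≈ 123.20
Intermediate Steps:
s = -4
f = -17/2 (f = -9 + 1/(3 - 1) = -9 + 1/2 = -9 + ½ = -17/2 ≈ -8.5000)
k(U) = -17/2 + U (k(U) = U - 17/2 = -17/2 + U)
-16*k(s/(-5)) = -16*(-17/2 - 4/(-5)) = -16*(-17/2 - 4*(-⅕)) = -16*(-17/2 + ⅘) = -16*(-77/10) = 616/5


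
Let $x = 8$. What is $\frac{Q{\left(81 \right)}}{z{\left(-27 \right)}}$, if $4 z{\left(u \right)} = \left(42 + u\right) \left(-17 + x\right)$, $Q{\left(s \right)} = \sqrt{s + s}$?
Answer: $- \frac{4 \sqrt{2}}{15} \approx -0.37712$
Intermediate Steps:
$Q{\left(s \right)} = \sqrt{2} \sqrt{s}$ ($Q{\left(s \right)} = \sqrt{2 s} = \sqrt{2} \sqrt{s}$)
$z{\left(u \right)} = - \frac{189}{2} - \frac{9 u}{4}$ ($z{\left(u \right)} = \frac{\left(42 + u\right) \left(-17 + 8\right)}{4} = \frac{\left(42 + u\right) \left(-9\right)}{4} = \frac{-378 - 9 u}{4} = - \frac{189}{2} - \frac{9 u}{4}$)
$\frac{Q{\left(81 \right)}}{z{\left(-27 \right)}} = \frac{\sqrt{2} \sqrt{81}}{- \frac{189}{2} - - \frac{243}{4}} = \frac{\sqrt{2} \cdot 9}{- \frac{189}{2} + \frac{243}{4}} = \frac{9 \sqrt{2}}{- \frac{135}{4}} = 9 \sqrt{2} \left(- \frac{4}{135}\right) = - \frac{4 \sqrt{2}}{15}$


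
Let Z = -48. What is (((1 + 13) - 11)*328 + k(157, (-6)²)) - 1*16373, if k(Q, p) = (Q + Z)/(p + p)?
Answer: -1107899/72 ≈ -15387.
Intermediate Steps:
k(Q, p) = (-48 + Q)/(2*p) (k(Q, p) = (Q - 48)/(p + p) = (-48 + Q)/((2*p)) = (-48 + Q)*(1/(2*p)) = (-48 + Q)/(2*p))
(((1 + 13) - 11)*328 + k(157, (-6)²)) - 1*16373 = (((1 + 13) - 11)*328 + (-48 + 157)/(2*((-6)²))) - 1*16373 = ((14 - 11)*328 + (½)*109/36) - 16373 = (3*328 + (½)*(1/36)*109) - 16373 = (984 + 109/72) - 16373 = 70957/72 - 16373 = -1107899/72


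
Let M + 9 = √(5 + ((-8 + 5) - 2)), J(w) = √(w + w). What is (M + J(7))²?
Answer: (9 - √14)² ≈ 27.650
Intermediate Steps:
J(w) = √2*√w (J(w) = √(2*w) = √2*√w)
M = -9 (M = -9 + √(5 + ((-8 + 5) - 2)) = -9 + √(5 + (-3 - 2)) = -9 + √(5 - 5) = -9 + √0 = -9 + 0 = -9)
(M + J(7))² = (-9 + √2*√7)² = (-9 + √14)²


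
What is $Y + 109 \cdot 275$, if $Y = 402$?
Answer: $30377$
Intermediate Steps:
$Y + 109 \cdot 275 = 402 + 109 \cdot 275 = 402 + 29975 = 30377$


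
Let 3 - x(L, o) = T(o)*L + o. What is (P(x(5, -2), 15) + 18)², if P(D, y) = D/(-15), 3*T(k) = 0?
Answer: 2809/9 ≈ 312.11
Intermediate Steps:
T(k) = 0 (T(k) = (⅓)*0 = 0)
x(L, o) = 3 - o (x(L, o) = 3 - (0*L + o) = 3 - (0 + o) = 3 - o)
P(D, y) = -D/15 (P(D, y) = D*(-1/15) = -D/15)
(P(x(5, -2), 15) + 18)² = (-(3 - 1*(-2))/15 + 18)² = (-(3 + 2)/15 + 18)² = (-1/15*5 + 18)² = (-⅓ + 18)² = (53/3)² = 2809/9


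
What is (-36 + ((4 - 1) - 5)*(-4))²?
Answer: 784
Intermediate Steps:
(-36 + ((4 - 1) - 5)*(-4))² = (-36 + (3 - 5)*(-4))² = (-36 - 2*(-4))² = (-36 + 8)² = (-28)² = 784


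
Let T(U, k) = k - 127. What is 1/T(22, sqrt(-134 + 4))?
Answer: -127/16259 - I*sqrt(130)/16259 ≈ -0.0078111 - 0.00070126*I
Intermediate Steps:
T(U, k) = -127 + k
1/T(22, sqrt(-134 + 4)) = 1/(-127 + sqrt(-134 + 4)) = 1/(-127 + sqrt(-130)) = 1/(-127 + I*sqrt(130))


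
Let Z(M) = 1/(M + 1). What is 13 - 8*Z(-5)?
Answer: 15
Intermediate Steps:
Z(M) = 1/(1 + M)
13 - 8*Z(-5) = 13 - 8/(1 - 5) = 13 - 8/(-4) = 13 - 8*(-1/4) = 13 + 2 = 15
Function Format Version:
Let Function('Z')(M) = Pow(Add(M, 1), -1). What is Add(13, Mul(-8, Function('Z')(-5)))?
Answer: 15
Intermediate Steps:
Function('Z')(M) = Pow(Add(1, M), -1)
Add(13, Mul(-8, Function('Z')(-5))) = Add(13, Mul(-8, Pow(Add(1, -5), -1))) = Add(13, Mul(-8, Pow(-4, -1))) = Add(13, Mul(-8, Rational(-1, 4))) = Add(13, 2) = 15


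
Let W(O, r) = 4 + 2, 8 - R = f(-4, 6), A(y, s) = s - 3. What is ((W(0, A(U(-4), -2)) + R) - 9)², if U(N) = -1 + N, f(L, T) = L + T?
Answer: 9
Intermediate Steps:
A(y, s) = -3 + s
R = 6 (R = 8 - (-4 + 6) = 8 - 1*2 = 8 - 2 = 6)
W(O, r) = 6
((W(0, A(U(-4), -2)) + R) - 9)² = ((6 + 6) - 9)² = (12 - 9)² = 3² = 9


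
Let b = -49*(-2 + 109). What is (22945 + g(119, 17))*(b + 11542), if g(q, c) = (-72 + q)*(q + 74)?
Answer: 201668784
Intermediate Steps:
b = -5243 (b = -49*107 = -5243)
g(q, c) = (-72 + q)*(74 + q)
(22945 + g(119, 17))*(b + 11542) = (22945 + (-5328 + 119**2 + 2*119))*(-5243 + 11542) = (22945 + (-5328 + 14161 + 238))*6299 = (22945 + 9071)*6299 = 32016*6299 = 201668784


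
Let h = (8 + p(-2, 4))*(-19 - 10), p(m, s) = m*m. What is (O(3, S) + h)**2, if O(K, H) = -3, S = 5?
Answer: 123201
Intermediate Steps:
p(m, s) = m**2
h = -348 (h = (8 + (-2)**2)*(-19 - 10) = (8 + 4)*(-29) = 12*(-29) = -348)
(O(3, S) + h)**2 = (-3 - 348)**2 = (-351)**2 = 123201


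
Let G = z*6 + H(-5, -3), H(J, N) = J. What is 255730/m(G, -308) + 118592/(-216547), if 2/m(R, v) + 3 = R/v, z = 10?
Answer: -2464304932371/6063316 ≈ -4.0643e+5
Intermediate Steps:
G = 55 (G = 10*6 - 5 = 60 - 5 = 55)
m(R, v) = 2/(-3 + R/v)
255730/m(G, -308) + 118592/(-216547) = 255730/((2*(-308)/(55 - 3*(-308)))) + 118592/(-216547) = 255730/((2*(-308)/(55 + 924))) + 118592*(-1/216547) = 255730/((2*(-308)/979)) - 118592/216547 = 255730/((2*(-308)*(1/979))) - 118592/216547 = 255730/(-56/89) - 118592/216547 = 255730*(-89/56) - 118592/216547 = -11379985/28 - 118592/216547 = -2464304932371/6063316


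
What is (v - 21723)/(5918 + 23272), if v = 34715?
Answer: 928/2085 ≈ 0.44508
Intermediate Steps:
(v - 21723)/(5918 + 23272) = (34715 - 21723)/(5918 + 23272) = 12992/29190 = 12992*(1/29190) = 928/2085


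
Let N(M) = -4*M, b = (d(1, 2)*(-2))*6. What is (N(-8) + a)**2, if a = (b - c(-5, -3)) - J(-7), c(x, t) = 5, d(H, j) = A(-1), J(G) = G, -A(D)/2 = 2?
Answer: 6724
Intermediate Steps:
A(D) = -4 (A(D) = -2*2 = -4)
d(H, j) = -4
b = 48 (b = -4*(-2)*6 = 8*6 = 48)
a = 50 (a = (48 - 1*5) - 1*(-7) = (48 - 5) + 7 = 43 + 7 = 50)
(N(-8) + a)**2 = (-4*(-8) + 50)**2 = (32 + 50)**2 = 82**2 = 6724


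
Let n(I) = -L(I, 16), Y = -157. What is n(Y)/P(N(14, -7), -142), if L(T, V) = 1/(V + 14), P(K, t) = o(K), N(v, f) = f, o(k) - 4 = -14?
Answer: 1/300 ≈ 0.0033333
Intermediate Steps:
o(k) = -10 (o(k) = 4 - 14 = -10)
P(K, t) = -10
L(T, V) = 1/(14 + V)
n(I) = -1/30 (n(I) = -1/(14 + 16) = -1/30)
n(Y)/P(N(14, -7), -142) = -1/30/(-10) = -1/30*(-⅒) = 1/300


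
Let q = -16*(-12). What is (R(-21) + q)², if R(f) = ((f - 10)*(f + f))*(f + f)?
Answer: 2969378064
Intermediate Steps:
R(f) = 4*f²*(-10 + f) (R(f) = ((-10 + f)*(2*f))*(2*f) = (2*f*(-10 + f))*(2*f) = 4*f²*(-10 + f))
q = 192
(R(-21) + q)² = (4*(-21)²*(-10 - 21) + 192)² = (4*441*(-31) + 192)² = (-54684 + 192)² = (-54492)² = 2969378064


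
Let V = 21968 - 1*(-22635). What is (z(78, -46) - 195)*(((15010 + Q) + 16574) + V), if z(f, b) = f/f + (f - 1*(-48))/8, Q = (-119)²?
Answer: -16104531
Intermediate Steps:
Q = 14161
V = 44603 (V = 21968 + 22635 = 44603)
z(f, b) = 7 + f/8 (z(f, b) = 1 + (f + 48)*(⅛) = 1 + (48 + f)*(⅛) = 1 + (6 + f/8) = 7 + f/8)
(z(78, -46) - 195)*(((15010 + Q) + 16574) + V) = ((7 + (⅛)*78) - 195)*(((15010 + 14161) + 16574) + 44603) = ((7 + 39/4) - 195)*((29171 + 16574) + 44603) = (67/4 - 195)*(45745 + 44603) = -713/4*90348 = -16104531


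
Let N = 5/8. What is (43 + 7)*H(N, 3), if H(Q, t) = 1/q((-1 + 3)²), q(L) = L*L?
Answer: 25/8 ≈ 3.1250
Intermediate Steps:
N = 5/8 (N = 5*(⅛) = 5/8 ≈ 0.62500)
q(L) = L²
H(Q, t) = 1/16 (H(Q, t) = 1/(((-1 + 3)²)²) = 1/((2²)²) = 1/(4²) = 1/16)
(43 + 7)*H(N, 3) = (43 + 7)*(1/16) = 50*(1/16) = 25/8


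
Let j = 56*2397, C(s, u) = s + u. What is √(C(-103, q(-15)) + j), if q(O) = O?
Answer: √134114 ≈ 366.22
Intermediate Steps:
j = 134232
√(C(-103, q(-15)) + j) = √((-103 - 15) + 134232) = √(-118 + 134232) = √134114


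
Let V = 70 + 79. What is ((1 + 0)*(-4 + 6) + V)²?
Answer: 22801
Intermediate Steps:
V = 149
((1 + 0)*(-4 + 6) + V)² = ((1 + 0)*(-4 + 6) + 149)² = (1*2 + 149)² = (2 + 149)² = 151² = 22801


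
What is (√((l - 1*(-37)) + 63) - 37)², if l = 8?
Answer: 1477 - 444*√3 ≈ 707.97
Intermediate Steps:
(√((l - 1*(-37)) + 63) - 37)² = (√((8 - 1*(-37)) + 63) - 37)² = (√((8 + 37) + 63) - 37)² = (√(45 + 63) - 37)² = (√108 - 37)² = (6*√3 - 37)² = (-37 + 6*√3)²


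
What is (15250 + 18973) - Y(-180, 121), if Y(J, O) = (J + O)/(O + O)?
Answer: 8282025/242 ≈ 34223.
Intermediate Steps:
Y(J, O) = (J + O)/(2*O) (Y(J, O) = (J + O)/((2*O)) = (J + O)*(1/(2*O)) = (J + O)/(2*O))
(15250 + 18973) - Y(-180, 121) = (15250 + 18973) - (-180 + 121)/(2*121) = 34223 - (-59)/(2*121) = 34223 - 1*(-59/242) = 34223 + 59/242 = 8282025/242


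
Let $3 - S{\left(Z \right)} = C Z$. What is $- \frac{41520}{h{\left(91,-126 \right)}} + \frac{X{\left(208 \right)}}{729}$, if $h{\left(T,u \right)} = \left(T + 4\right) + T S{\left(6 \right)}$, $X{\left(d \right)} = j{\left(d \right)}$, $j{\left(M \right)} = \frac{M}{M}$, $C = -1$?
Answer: $- \frac{15133583}{333153} \approx -45.425$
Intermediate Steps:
$j{\left(M \right)} = 1$
$X{\left(d \right)} = 1$
$S{\left(Z \right)} = 3 + Z$ ($S{\left(Z \right)} = 3 - - Z = 3 + Z$)
$h{\left(T,u \right)} = 4 + 10 T$ ($h{\left(T,u \right)} = \left(T + 4\right) + T \left(3 + 6\right) = \left(4 + T\right) + T 9 = \left(4 + T\right) + 9 T = 4 + 10 T$)
$- \frac{41520}{h{\left(91,-126 \right)}} + \frac{X{\left(208 \right)}}{729} = - \frac{41520}{4 + 10 \cdot 91} + 1 \cdot \frac{1}{729} = - \frac{41520}{4 + 910} + 1 \cdot \frac{1}{729} = - \frac{41520}{914} + \frac{1}{729} = \left(-41520\right) \frac{1}{914} + \frac{1}{729} = - \frac{20760}{457} + \frac{1}{729} = - \frac{15133583}{333153}$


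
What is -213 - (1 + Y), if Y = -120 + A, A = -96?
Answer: 2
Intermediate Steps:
Y = -216 (Y = -120 - 96 = -216)
-213 - (1 + Y) = -213 - (1 - 216) = -213 - 1*(-215) = -213 + 215 = 2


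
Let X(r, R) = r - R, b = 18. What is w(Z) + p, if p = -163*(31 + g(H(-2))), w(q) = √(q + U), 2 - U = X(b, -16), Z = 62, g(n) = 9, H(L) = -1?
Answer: -6520 + √30 ≈ -6514.5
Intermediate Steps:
U = -32 (U = 2 - (18 - 1*(-16)) = 2 - (18 + 16) = 2 - 1*34 = 2 - 34 = -32)
w(q) = √(-32 + q) (w(q) = √(q - 32) = √(-32 + q))
p = -6520 (p = -163*(31 + 9) = -163*40 = -6520)
w(Z) + p = √(-32 + 62) - 6520 = √30 - 6520 = -6520 + √30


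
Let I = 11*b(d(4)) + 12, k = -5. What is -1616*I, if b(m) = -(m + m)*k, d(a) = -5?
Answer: 869408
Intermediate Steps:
b(m) = 10*m (b(m) = -(m + m)*(-5) = -2*m*(-5) = -(-10)*m = 10*m)
I = -538 (I = 11*(10*(-5)) + 12 = 11*(-50) + 12 = -550 + 12 = -538)
-1616*I = -1616*(-538) = 869408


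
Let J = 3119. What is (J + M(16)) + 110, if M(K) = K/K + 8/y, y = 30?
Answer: 48454/15 ≈ 3230.3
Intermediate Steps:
M(K) = 19/15 (M(K) = K/K + 8/30 = 1 + 8*(1/30) = 1 + 4/15 = 19/15)
(J + M(16)) + 110 = (3119 + 19/15) + 110 = 46804/15 + 110 = 48454/15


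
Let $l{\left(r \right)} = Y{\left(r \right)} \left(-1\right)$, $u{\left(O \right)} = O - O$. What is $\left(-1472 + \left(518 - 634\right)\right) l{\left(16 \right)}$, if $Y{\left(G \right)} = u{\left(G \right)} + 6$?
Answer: $9528$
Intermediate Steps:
$u{\left(O \right)} = 0$
$Y{\left(G \right)} = 6$ ($Y{\left(G \right)} = 0 + 6 = 6$)
$l{\left(r \right)} = -6$ ($l{\left(r \right)} = 6 \left(-1\right) = -6$)
$\left(-1472 + \left(518 - 634\right)\right) l{\left(16 \right)} = \left(-1472 + \left(518 - 634\right)\right) \left(-6\right) = \left(-1472 - 116\right) \left(-6\right) = \left(-1588\right) \left(-6\right) = 9528$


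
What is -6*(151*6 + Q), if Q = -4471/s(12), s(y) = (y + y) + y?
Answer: -28145/6 ≈ -4690.8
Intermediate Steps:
s(y) = 3*y (s(y) = 2*y + y = 3*y)
Q = -4471/36 (Q = -4471/(3*12) = -4471/36 ≈ -124.19)
-6*(151*6 + Q) = -6*(151*6 - 4471/36) = -6*(906 - 4471/36) = -6*28145/36 = -28145/6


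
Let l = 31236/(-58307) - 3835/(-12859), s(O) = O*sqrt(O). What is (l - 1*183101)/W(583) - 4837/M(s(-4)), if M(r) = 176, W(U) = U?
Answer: -2388751909816665/6993851882864 ≈ -341.55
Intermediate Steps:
s(O) = O**(3/2)
l = -178056379/749769713 (l = 31236*(-1/58307) - 3835*(-1/12859) = -31236/58307 + 3835/12859 = -178056379/749769713 ≈ -0.23748)
(l - 1*183101)/W(583) - 4837/M(s(-4)) = (-178056379/749769713 - 1*183101)/583 - 4837/176 = (-178056379/749769713 - 183101)*(1/583) - 4837*1/176 = -137283762276392/749769713*1/583 - 4837/176 = -137283762276392/437115742679 - 4837/176 = -2388751909816665/6993851882864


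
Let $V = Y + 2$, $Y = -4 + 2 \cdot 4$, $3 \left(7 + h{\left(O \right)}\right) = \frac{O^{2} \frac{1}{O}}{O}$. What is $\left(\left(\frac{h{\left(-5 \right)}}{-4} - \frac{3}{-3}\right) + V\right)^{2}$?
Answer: $\frac{676}{9} \approx 75.111$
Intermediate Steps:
$h{\left(O \right)} = - \frac{20}{3}$ ($h{\left(O \right)} = -7 + \frac{\frac{O^{2}}{O} \frac{1}{O}}{3} = -7 + \frac{O \frac{1}{O}}{3} = -7 + \frac{1}{3} \cdot 1 = -7 + \frac{1}{3} = - \frac{20}{3}$)
$Y = 4$ ($Y = -4 + 8 = 4$)
$V = 6$ ($V = 4 + 2 = 6$)
$\left(\left(\frac{h{\left(-5 \right)}}{-4} - \frac{3}{-3}\right) + V\right)^{2} = \left(\left(- \frac{20}{3 \left(-4\right)} - \frac{3}{-3}\right) + 6\right)^{2} = \left(\left(\left(- \frac{20}{3}\right) \left(- \frac{1}{4}\right) - -1\right) + 6\right)^{2} = \left(\left(\frac{5}{3} + 1\right) + 6\right)^{2} = \left(\frac{8}{3} + 6\right)^{2} = \left(\frac{26}{3}\right)^{2} = \frac{676}{9}$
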